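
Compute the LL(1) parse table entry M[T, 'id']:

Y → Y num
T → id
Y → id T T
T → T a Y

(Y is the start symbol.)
To find M[T, 'id'], we find productions for T where 'id' is in the predict set (PREDICT(N → α) = (FIRST(α) \ {ε}) ∪ (FOLLOW(N) if α ⇒* ε)).

Relevant sets:
  FIRST(T) = { 'id' }

T → id: PREDICT = { 'id' }
  'id' is in predict set, so this production goes in M[T, 'id']
T → T a Y: PREDICT = { 'id' }
  'id' is in predict set, so this production goes in M[T, 'id']

M[T, 'id'] = T → id, T → T a Y  (a multiply-defined cell — the grammar is not LL(1))

Answer: T → id, T → T a Y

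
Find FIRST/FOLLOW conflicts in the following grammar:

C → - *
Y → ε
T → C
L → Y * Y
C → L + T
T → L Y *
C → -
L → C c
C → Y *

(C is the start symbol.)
A FIRST/FOLLOW conflict occurs when a non-terminal N has a nullable alternative N → β (β ⇒* ε) and another alternative N → α with FIRST(α) ∩ FOLLOW(N) ≠ ∅: on such a lookahead the parser cannot decide between expanding α and letting N vanish via β.

Nullable non-terminals: Y.
Y has a nullable alternative but only one production, so nothing to check.

C, L, T have no nullable alternative, so no FIRST/FOLLOW check is needed there.

No FIRST/FOLLOW conflicts found.

Answer: No FIRST/FOLLOW conflicts.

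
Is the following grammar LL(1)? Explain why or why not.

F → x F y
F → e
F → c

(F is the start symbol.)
For F:
  PREDICT(F → x F y) = { 'x' }
  PREDICT(F → e) = { 'e' }
  PREDICT(F → c) = { 'c' }

All predict sets are disjoint. The grammar IS LL(1).

Answer: Yes, the grammar is LL(1).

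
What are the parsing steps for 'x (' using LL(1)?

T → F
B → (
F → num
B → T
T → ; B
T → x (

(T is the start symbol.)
Stack is shown with the top on the left.

Stack  Input  Action
--------------------
T $    x ( $  output T → x (
x ( $  x ( $  match 'x'
( $    ( $    match '('
$      $      accept

The string is accepted.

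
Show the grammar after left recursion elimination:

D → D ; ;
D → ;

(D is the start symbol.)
D is directly left-recursive. The standard transformation for
  A → A α₁ | ... | A α_m | β₁ | ... | β_n
is
  A  → β₁ A' | ... | β_n A'
  A' → α₁ A' | ... | α_m A' | ε

D → ; becomes D → ; D'
D → D ; ; becomes D' → ; ; D'
Add D' → ε

Resulting grammar:
D → ; D'
D' → ; ; D'
D' → ε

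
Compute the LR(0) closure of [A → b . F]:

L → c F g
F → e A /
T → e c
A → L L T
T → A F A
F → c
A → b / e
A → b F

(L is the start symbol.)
{ [A → b . F], [F → . c], [F → . e A /] }

To compute CLOSURE, for each item [A → α.Bβ] where B is a non-terminal, add [B → .γ] for all productions B → γ; repeat for the newly added items until nothing changes.

Start with: [A → b . F]
  [A → b . F] has the dot before F: add [F → . e A /], [F → . c]
No further items can be added.

CLOSURE = { [A → b . F], [F → . c], [F → . e A /] }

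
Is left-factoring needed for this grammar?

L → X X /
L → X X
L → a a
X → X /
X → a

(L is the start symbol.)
Left-factoring is needed when two productions for the same non-terminal
share a common prefix on the right-hand side.

Productions for L:
  L → X X /
  L → X X
  L → a a
Productions for X:
  X → X /
  X → a

Found common prefix 'X X' in productions for L

Answer: Yes, L has productions with common prefix 'X X'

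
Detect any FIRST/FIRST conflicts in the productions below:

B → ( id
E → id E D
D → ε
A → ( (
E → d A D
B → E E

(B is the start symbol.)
No FIRST/FIRST conflicts.

FIRST sets of the non-terminals at (or reachable through a nullable prefix from) the front of some alternative:
  FIRST(E) = { 'd', 'id' }

Productions for B:
  B → ( id: FIRST = { '(' }
  B → E E: FIRST = { 'd', 'id' }
Productions for E:
  E → id E D: FIRST = { 'id' }
  E → d A D: FIRST = { 'd' }
D, A have only one production, so no FIRST/FIRST conflict is possible there.

All alternatives of each non-terminal have pairwise disjoint FIRST sets.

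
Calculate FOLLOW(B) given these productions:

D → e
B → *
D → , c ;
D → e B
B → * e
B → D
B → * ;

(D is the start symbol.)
{ $ }

To compute FOLLOW(B), find every occurrence of B on a right-hand side N → α B β: add FIRST(β) \ {ε}, and if β is empty or nullable also add FOLLOW(N). Iterate to a fixed point.

In D → e B: B is at the end, add FOLLOW(D)

The FOLLOW sets referred to above (computed the same way, to a fixed point):
  FOLLOW(D) = { $ }

Taking the union: FOLLOW(B) = { $ }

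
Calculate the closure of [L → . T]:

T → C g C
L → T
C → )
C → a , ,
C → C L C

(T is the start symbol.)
{ [C → . )], [C → . C L C], [C → . a , ,], [L → . T], [T → . C g C] }

To compute CLOSURE, for each item [A → α.Bβ] where B is a non-terminal, add [B → .γ] for all productions B → γ; repeat for the newly added items until nothing changes.

Start with: [L → . T]
  [L → . T] has the dot before T: add [T → . C g C]
  [T → . C g C] has the dot before C: add [C → . )], [C → . a , ,], [C → . C L C]
No further items can be added.

CLOSURE = { [C → . )], [C → . C L C], [C → . a , ,], [L → . T], [T → . C g C] }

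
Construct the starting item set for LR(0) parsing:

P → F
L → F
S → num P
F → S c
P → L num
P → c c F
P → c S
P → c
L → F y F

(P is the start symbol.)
First, augment the grammar with P' → P
I₀ = CLOSURE({ [P' → . P] }):
  [P' → . P] has the dot before P: add [P → . F], [P → . L num], [P → . c c F], [P → . c S], [P → . c]
  [P → . F] has the dot before F: add [F → . S c]
  [P → . L num] has the dot before L: add [L → . F], [L → . F y F]
  [F → . S c] has the dot before S: add [S → . num P]
No further items can be added.

I₀ = { [F → . S c], [L → . F y F], [L → . F], [P → . F], [P → . L num], [P → . c S], [P → . c c F], [P → . c], [P' → . P], [S → . num P] }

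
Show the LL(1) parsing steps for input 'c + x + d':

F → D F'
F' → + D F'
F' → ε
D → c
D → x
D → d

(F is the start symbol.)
Stack is shown with the top on the left.

Stack     Input        Action
-----------------------------
F $       c + x + d $  output F → D F'
D F' $    c + x + d $  output D → c
c F' $    c + x + d $  match 'c'
F' $      + x + d $    output F' → + D F'
+ D F' $  + x + d $    match '+'
D F' $    x + d $      output D → x
x F' $    x + d $      match 'x'
F' $      + d $        output F' → + D F'
+ D F' $  + d $        match '+'
D F' $    d $          output D → d
d F' $    d $          match 'd'
F' $      $            output F' → ε
$         $            accept

The string is accepted.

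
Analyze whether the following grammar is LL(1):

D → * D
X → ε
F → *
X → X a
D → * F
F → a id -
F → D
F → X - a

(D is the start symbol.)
No. Predict set conflict for D: { '*' }

Relevant sets:
  FIRST(X) = { 'a', ε }
  FIRST(D) = { '*' }
  FOLLOW(X) = { '-', 'a' }

For D:
  PREDICT(D → '*' D) = { '*' }
  PREDICT(D → '*' F) = { '*' }
For X:
  PREDICT(X → ε) = { '-', 'a' }
  PREDICT(X → X a) = { 'a' }
For F:
  PREDICT(F → '*') = { '*' }
  PREDICT(F → a id '-') = { 'a' }
  PREDICT(F → D) = { '*' }
  PREDICT(F → X '-' a) = { '-', 'a' }

Conflict found: Predict set conflict for D: { '*' }
The grammar is NOT LL(1).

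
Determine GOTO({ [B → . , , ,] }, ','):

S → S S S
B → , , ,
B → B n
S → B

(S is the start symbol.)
{ [B → , . , ,] }

GOTO(I, ',') = CLOSURE({ [A → αX.β] : [A → α.Xβ] ∈ I, X = ',' })

Items with dot before ',', with the dot advanced:
  [B → . , , ,] → [B → , . , ,]
Closure adds nothing (no advanced item has the dot before a non-terminal).

GOTO = { [B → , . , ,] }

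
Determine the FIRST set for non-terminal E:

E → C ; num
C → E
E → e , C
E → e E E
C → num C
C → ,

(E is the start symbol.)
To compute FIRST(E), examine every production with E on the left-hand side, reading each right-hand side left to right until a non-nullable symbol is reached.

FIRST sets of the other non-terminals involved (by the same procedure, iterated to a fixed point):
  FIRST(C) = { ',', 'e', 'num' }

From E → C ; num:
  - C is a non-terminal: add FIRST(C) \ {ε} = { ',', 'e', 'num' }
    C is not nullable, so stop
From E → e , C:
  - e is a terminal: add 'e' and stop
From E → e E E:
  - e is a terminal: add 'e' and stop

Collecting: FIRST(E) = { ',', 'e', 'num' }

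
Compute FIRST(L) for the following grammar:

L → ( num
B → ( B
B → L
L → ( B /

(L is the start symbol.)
From L → ( num:
  - '(' is a terminal: add '(' and stop
From L → ( B /:
  - '(' is a terminal: add '(' and stop

Collecting: FIRST(L) = { '(' }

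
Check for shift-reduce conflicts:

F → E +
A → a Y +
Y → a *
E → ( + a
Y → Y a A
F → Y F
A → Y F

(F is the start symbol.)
A shift-reduce conflict occurs when an LR(0) state has both:
  - a complete (reduce) item [A → α .] (dot at the end), and
  - a shift item [B → β . c γ] (dot before a terminal).

Augment with F' → F and build the canonical LR(0) collection (I0 = CLOSURE({[F' → . F]}), then GOTO on every symbol after a dot until no new states appear). It has 19 states:
  I0: { [E → . ( + a], [F → . E +], [F → . Y F], [F' → . F], [Y → . Y a A], [Y → . a *] }  — shift
  I1: { [E → ( . + a] }  — shift
  I2: { [F → E . +] }  — shift
  I3: { [F' → F .] }  — accept
  I4: { [E → . ( + a], [F → . E +], [F → . Y F], [F → Y . F], [Y → . Y a A], [Y → . a *], [Y → Y . a A] }  — shift
  I5: { [Y → a . *] }  — shift
  I6: { [Y → a * .] }  — reduce
  I7: { [F → Y F .] }  — reduce
  I8: { [A → . Y F], [A → . a Y +], [Y → . Y a A], [Y → . a *], [Y → Y a . A], [Y → a . *] }  — shift
  I9: { [Y → Y a A .] }  — reduce
  I10: { [A → Y . F], [E → . ( + a], [F → . E +], [F → . Y F], [Y → . Y a A], [Y → . a *], [Y → Y . a A] }  — shift
  I11: { [A → a . Y +], [Y → . Y a A], [Y → . a *], [Y → a . *] }  — shift
  I12: { [A → a Y . +], [Y → Y . a A] }  — shift
  I13: { [A → a Y + .] }  — reduce
  I14: { [A → . Y F], [A → . a Y +], [Y → . Y a A], [Y → . a *], [Y → Y a . A] }  — shift
  I15: { [A → Y F .] }  — reduce
  I16: { [F → E + .] }  — reduce
  I17: { [E → ( + . a] }  — shift
  I18: { [E → ( + a .] }  — reduce

No state contains both a complete item and a shift item.

Answer: No shift-reduce conflicts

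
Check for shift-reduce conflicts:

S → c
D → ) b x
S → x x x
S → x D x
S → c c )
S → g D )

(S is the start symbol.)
A shift-reduce conflict occurs when an LR(0) state has both:
  - a complete (reduce) item [A → α .] (dot at the end), and
  - a shift item [B → β . c γ] (dot before a terminal).

Augment with S' → S and build the canonical LR(0) collection (I0 = CLOSURE({[S' → . S]}), then GOTO on every symbol after a dot until no new states appear). It has 16 states:
  I0: { [S → . c c )], [S → . c], [S → . g D )], [S → . x D x], [S → . x x x], [S' → . S] }  — shift
  I1: { [S' → S .] }  — accept
  I2: { [S → c . c )], [S → c .] }  — shift, reduce
  I3: { [D → . ) b x], [S → g . D )] }  — shift
  I4: { [D → . ) b x], [S → x . D x], [S → x . x x] }  — shift
  I5: { [D → ) . b x] }  — shift
  I6: { [S → x D . x] }  — shift
  I7: { [S → x x . x] }  — shift
  I8: { [S → x x x .] }  — reduce
  I9: { [S → x D x .] }  — reduce
  I10: { [D → ) b . x] }  — shift
  I11: { [D → ) b x .] }  — reduce
  I12: { [S → g D . )] }  — shift
  I13: { [S → g D ) .] }  — reduce
  I14: { [S → c c . )] }  — shift
  I15: { [S → c c ) .] }  — reduce

I2 contains reduce item [S → c .] and shift item [S → c . c )] — shift-reduce conflict.

Answer: Yes — I2: [S → c .] vs [S → c . c )]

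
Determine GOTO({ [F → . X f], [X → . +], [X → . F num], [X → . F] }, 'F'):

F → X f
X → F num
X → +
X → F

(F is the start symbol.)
GOTO(I, 'F') = CLOSURE({ [A → αX.β] : [A → α.Xβ] ∈ I, X = 'F' })

Items with dot before 'F', with the dot advanced:
  [X → . F] → [X → F .]
  [X → . F num] → [X → F . num]
Closure adds nothing (no advanced item has the dot before a non-terminal).

GOTO = { [X → F . num], [X → F .] }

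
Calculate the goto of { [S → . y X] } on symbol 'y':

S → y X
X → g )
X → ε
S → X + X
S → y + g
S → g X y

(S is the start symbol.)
{ [S → y . X], [X → . g )], [X → .] }

GOTO(I, 'y') = CLOSURE({ [A → αX.β] : [A → α.Xβ] ∈ I, X = 'y' })

Items with dot before 'y', with the dot advanced:
  [S → . y X] → [S → y . X]
Closure of the advanced items:
  [S → y . X] has the dot before X: add [X → . g )], [X → .]

GOTO = { [S → y . X], [X → . g )], [X → .] }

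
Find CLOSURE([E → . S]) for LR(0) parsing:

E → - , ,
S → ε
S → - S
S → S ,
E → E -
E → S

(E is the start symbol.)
{ [E → . S], [S → . - S], [S → . S ,], [S → .] }

To compute CLOSURE, for each item [A → α.Bβ] where B is a non-terminal, add [B → .γ] for all productions B → γ; repeat for the newly added items until nothing changes.

Start with: [E → . S]
  [E → . S] has the dot before S: add [S → .], [S → . - S], [S → . S ,]
No further items can be added.

CLOSURE = { [E → . S], [S → . - S], [S → . S ,], [S → .] }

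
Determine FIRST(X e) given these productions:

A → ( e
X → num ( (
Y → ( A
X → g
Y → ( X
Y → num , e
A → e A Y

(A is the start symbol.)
{ 'g', 'num' }

FIRST sets of the non-terminals involved (from the grammar, by fixed-point iteration):
  FIRST(X) = { 'g', 'num' }

To compute FIRST(X e), process the symbols left to right:
Symbol X is a non-terminal. Add FIRST(X) \ {ε} = { 'g', 'num' }
X is not nullable (ε ∉ FIRST(X)), so stop here.
FIRST(X e) = { 'g', 'num' }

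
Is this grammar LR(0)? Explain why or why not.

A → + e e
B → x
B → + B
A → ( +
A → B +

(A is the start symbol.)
Yes, the grammar is LR(0)

A grammar is LR(0) if no state in the canonical LR(0) collection has:
  - both a shift item (dot before a terminal) and a complete item (shift-reduce conflict), or
  - two or more complete items (reduce-reduce conflict; the accept item [A' → A .] counts as a complete item here).

Augment with A' → A and build the canonical LR(0) collection (I0 = CLOSURE({[A' → . A]}), then GOTO on every symbol after a dot until no new states appear). It has 12 states:
  I0: { [A → . ( +], [A → . + e e], [A → . B +], [A' → . A], [B → . + B], [B → . x] }  — shift
  I1: { [A → ( . +] }  — shift
  I2: { [A → + . e e], [B → + . B], [B → . + B], [B → . x] }  — shift
  I3: { [A' → A .] }  — accept
  I4: { [A → B . +] }  — shift
  I5: { [B → x .] }  — reduce
  I6: { [A → B + .] }  — reduce
  I7: { [B → + . B], [B → . + B], [B → . x] }  — shift
  I8: { [B → + B .] }  — reduce
  I9: { [A → + e . e] }  — shift
  I10: { [A → + e e .] }  — reduce
  I11: { [A → ( + .] }  — reduce

Every state is either a pure shift/goto state or contains exactly one complete item and nothing to shift — no conflicts. The grammar is LR(0).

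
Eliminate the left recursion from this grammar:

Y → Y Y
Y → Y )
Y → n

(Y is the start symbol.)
Y is directly left-recursive. The standard transformation for
  A → A α₁ | ... | A α_m | β₁ | ... | β_n
is
  A  → β₁ A' | ... | β_n A'
  A' → α₁ A' | ... | α_m A' | ε

Y → n becomes Y → n Y'
Y → Y Y becomes Y' → Y Y'
Y → Y ) becomes Y' → ) Y'
Add Y' → ε

Resulting grammar:
Y → n Y'
Y' → Y Y'
Y' → ) Y'
Y' → ε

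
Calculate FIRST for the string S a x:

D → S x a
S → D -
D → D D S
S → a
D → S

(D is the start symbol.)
FIRST sets of the non-terminals involved (from the grammar, by fixed-point iteration):
  FIRST(S) = { 'a' }

To compute FIRST(S a x), process the symbols left to right:
Symbol S is a non-terminal. Add FIRST(S) \ {ε} = { 'a' }
S is not nullable (ε ∉ FIRST(S)), so stop here.
FIRST(S a x) = { 'a' }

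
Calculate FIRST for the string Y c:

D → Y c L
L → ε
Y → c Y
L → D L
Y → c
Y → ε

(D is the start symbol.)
FIRST sets of the non-terminals involved (from the grammar, by fixed-point iteration):
  FIRST(Y) = { 'c', ε }

To compute FIRST(Y c), process the symbols left to right:
Symbol Y is a non-terminal. Add FIRST(Y) \ {ε} = { 'c' }
Y is nullable (ε ∈ FIRST(Y)), continue to the next symbol.
Symbol c is a terminal. Add 'c' and stop.
FIRST(Y c) = { 'c' }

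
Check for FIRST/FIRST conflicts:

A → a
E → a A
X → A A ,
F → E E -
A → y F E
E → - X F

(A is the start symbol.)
No FIRST/FIRST conflicts.

A FIRST/FIRST conflict occurs when two productions N → α and N → β for the same non-terminal have FIRST(α) ∩ FIRST(β) ≠ ∅ (with ε ∈ FIRST of a nullable right-hand side, so two nullable alternatives also conflict).

Productions for A:
  A → a: FIRST = { 'a' }
  A → y F E: FIRST = { 'y' }
Productions for E:
  E → a A: FIRST = { 'a' }
  E → - X F: FIRST = { '-' }
X, F have only one production, so no FIRST/FIRST conflict is possible there.

All alternatives of each non-terminal have pairwise disjoint FIRST sets.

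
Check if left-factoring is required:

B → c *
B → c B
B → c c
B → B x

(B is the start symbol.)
Left-factoring is needed when two productions for the same non-terminal
share a common prefix on the right-hand side.

Productions for B:
  B → c *
  B → c B
  B → c c
  B → B x

Found common prefix 'c' in productions for B

Answer: Yes, B has productions with common prefix 'c'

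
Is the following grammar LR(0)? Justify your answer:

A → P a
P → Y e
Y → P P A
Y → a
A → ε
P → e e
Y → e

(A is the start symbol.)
No. Shift-reduce conflict between [A → .] and [P → . e e]

A grammar is LR(0) if no state in the canonical LR(0) collection has:
  - both a shift item (dot before a terminal) and a complete item (shift-reduce conflict), or
  - two or more complete items (reduce-reduce conflict; the accept item [A' → A .] counts as a complete item here).

Augment with A' → A and build the canonical LR(0) collection (I0 = CLOSURE({[A' → . A]}), then GOTO on every symbol after a dot until no new states appear). It has 12 states:
  I0: { [A → . P a], [A → .], [A' → . A], [P → . Y e], [P → . e e], [Y → . P P A], [Y → . a], [Y → . e] }  — shift, reduce
  I1: { [A' → A .] }  — accept
  I2: { [A → P . a], [P → . Y e], [P → . e e], [Y → . P P A], [Y → . a], [Y → . e], [Y → P . P A] }  — shift
  I3: { [P → Y . e] }  — shift
  I4: { [Y → a .] }  — reduce
  I5: { [P → e . e], [Y → e .] }  — shift, reduce
  I6: { [P → e e .] }  — reduce
  I7: { [P → Y e .] }  — reduce
  I8: { [A → . P a], [A → .], [P → . Y e], [P → . e e], [Y → . P P A], [Y → . a], [Y → . e], [Y → P . P A], [Y → P P . A] }  — shift, reduce
  I9: { [A → P a .], [Y → a .] }  — 2 reduces
  I10: { [Y → P P A .] }  — reduce
  I11: { [A → . P a], [A → .], [A → P . a], [P → . Y e], [P → . e e], [Y → . P P A], [Y → . a], [Y → . e], [Y → P . P A], [Y → P P . A] }  — shift, reduce

Conflict in state I0:
  Shift-reduce conflict between [A → .] and [P → . e e]
So the grammar is NOT LR(0).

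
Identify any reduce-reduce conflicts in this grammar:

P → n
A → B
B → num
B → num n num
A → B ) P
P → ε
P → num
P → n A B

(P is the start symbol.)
A reduce-reduce conflict occurs when an LR(0) state has two complete items [A → α .] and [B → β .] — both call for a reduction, and with no lookahead the parser cannot choose between them.

Augment with P' → P and build the canonical LR(0) collection (I0 = CLOSURE({[P' → . P]}), then GOTO on every symbol after a dot until no new states appear). It has 12 states:
  I0: { [P → . n A B], [P → . n], [P → . num], [P → .], [P' → . P] }  — shift, reduce
  I1: { [P' → P .] }  — accept
  I2: { [A → . B ) P], [A → . B], [B → . num n num], [B → . num], [P → n . A B], [P → n .] }  — shift, reduce
  I3: { [P → num .] }  — reduce
  I4: { [B → . num n num], [B → . num], [P → n A . B] }  — shift
  I5: { [A → B . ) P], [A → B .] }  — shift, reduce
  I6: { [B → num . n num], [B → num .] }  — shift, reduce
  I7: { [B → num n . num] }  — shift
  I8: { [B → num n num .] }  — reduce
  I9: { [A → B ) . P], [P → . n A B], [P → . n], [P → . num], [P → .] }  — shift, reduce
  I10: { [A → B ) P .] }  — reduce
  I11: { [P → n A B .] }  — reduce

No state contains more than one complete item.

Answer: No reduce-reduce conflicts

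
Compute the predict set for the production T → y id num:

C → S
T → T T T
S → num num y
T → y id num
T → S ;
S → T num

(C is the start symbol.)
PREDICT(T → y id num) = (FIRST(RHS) \ {ε}) ∪ (FOLLOW(T) if ε ∈ FIRST(RHS), i.e. RHS ⇒* ε)
FIRST(y id num) = { 'y' }
ε ∉ FIRST(y id num), so FOLLOW(T) is not added.
PREDICT(T → y id num) = { 'y' }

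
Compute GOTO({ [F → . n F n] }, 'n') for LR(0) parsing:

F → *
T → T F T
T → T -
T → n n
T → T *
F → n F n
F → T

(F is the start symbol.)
GOTO(I, 'n') = CLOSURE({ [A → αX.β] : [A → α.Xβ] ∈ I, X = 'n' })

Items with dot before 'n', with the dot advanced:
  [F → . n F n] → [F → n . F n]
Closure of the advanced items:
  [F → n . F n] has the dot before F: add [F → . *], [F → . n F n], [F → . T]
  [F → . T] has the dot before T: add [T → . T F T], [T → . T -], [T → . n n], [T → . T *]

GOTO = { [F → . *], [F → . T], [F → . n F n], [F → n . F n], [T → . T *], [T → . T -], [T → . T F T], [T → . n n] }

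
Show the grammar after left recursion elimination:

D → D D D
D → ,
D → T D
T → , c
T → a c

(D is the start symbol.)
D is directly left-recursive. The standard transformation for
  A → A α₁ | ... | A α_m | β₁ | ... | β_n
is
  A  → β₁ A' | ... | β_n A'
  A' → α₁ A' | ... | α_m A' | ε

D → , becomes D → , D'
D → T D becomes D → T D D'
D → D D D becomes D' → D D D'
Add D' → ε

Productions for other non-terminals are unchanged:
  T → , c
  T → a c

Resulting grammar:
D → , D'
D → T D D'
D' → D D D'
D' → ε
T → , c
T → a c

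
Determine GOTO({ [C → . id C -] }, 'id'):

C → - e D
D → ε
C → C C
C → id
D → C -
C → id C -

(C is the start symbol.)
{ [C → . - e D], [C → . C C], [C → . id C -], [C → . id], [C → id . C -] }

GOTO(I, 'id') = CLOSURE({ [A → αX.β] : [A → α.Xβ] ∈ I, X = 'id' })

Items with dot before 'id', with the dot advanced:
  [C → . id C -] → [C → id . C -]
Closure of the advanced items:
  [C → id . C -] has the dot before C: add [C → . - e D], [C → . C C], [C → . id], [C → . id C -]

GOTO = { [C → . - e D], [C → . C C], [C → . id C -], [C → . id], [C → id . C -] }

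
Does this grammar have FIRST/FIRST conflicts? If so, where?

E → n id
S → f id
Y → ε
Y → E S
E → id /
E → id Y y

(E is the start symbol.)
A FIRST/FIRST conflict occurs when two productions N → α and N → β for the same non-terminal have FIRST(α) ∩ FIRST(β) ≠ ∅ (with ε ∈ FIRST of a nullable right-hand side, so two nullable alternatives also conflict).

FIRST sets of the non-terminals at (or reachable through a nullable prefix from) the front of some alternative:
  FIRST(E) = { 'id', 'n' }

Productions for E:
  E → n id: FIRST = { 'n' }
  E → id /: FIRST = { 'id' }
  E → id Y y: FIRST = { 'id' }
Productions for Y:
  Y → ε: FIRST = { ε }
  Y → E S: FIRST = { 'id', 'n' }
S has only one production, so no FIRST/FIRST conflict is possible there.

Conflict for E: E → id / and E → id Y y
  Overlap: { 'id' }

Answer: Yes. E → id '/' / E → id Y y on { 'id' }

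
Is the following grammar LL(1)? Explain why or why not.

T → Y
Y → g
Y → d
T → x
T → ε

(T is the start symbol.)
A grammar is LL(1) if for each non-terminal N with multiple productions, the predict sets of those productions are pairwise disjoint, where PREDICT(N → α) = (FIRST(α) \ {ε}) ∪ (FOLLOW(N) if α ⇒* ε).

Relevant sets:
  FIRST(Y) = { 'd', 'g' }
  FOLLOW(T) = { $ }

For T:
  PREDICT(T → Y) = { 'd', 'g' }
  PREDICT(T → x) = { 'x' }
  PREDICT(T → ε) = { $ }
For Y:
  PREDICT(Y → g) = { 'g' }
  PREDICT(Y → d) = { 'd' }

All predict sets are disjoint. The grammar IS LL(1).

Answer: Yes, the grammar is LL(1).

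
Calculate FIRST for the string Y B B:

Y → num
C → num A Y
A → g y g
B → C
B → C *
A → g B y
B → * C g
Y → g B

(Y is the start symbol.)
FIRST sets of the non-terminals involved (from the grammar, by fixed-point iteration):
  FIRST(Y) = { 'g', 'num' }

To compute FIRST(Y B B), process the symbols left to right:
Symbol Y is a non-terminal. Add FIRST(Y) \ {ε} = { 'g', 'num' }
Y is not nullable (ε ∉ FIRST(Y)), so stop here.
FIRST(Y B B) = { 'g', 'num' }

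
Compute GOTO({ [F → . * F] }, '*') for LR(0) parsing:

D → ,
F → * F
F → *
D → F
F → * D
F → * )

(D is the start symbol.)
{ [F → * . F], [F → . * )], [F → . * D], [F → . * F], [F → . *] }

GOTO(I, '*') = CLOSURE({ [A → αX.β] : [A → α.Xβ] ∈ I, X = '*' })

Items with dot before '*', with the dot advanced:
  [F → . * F] → [F → * . F]
Closure of the advanced items:
  [F → * . F] has the dot before F: add [F → . * F], [F → . *], [F → . * D], [F → . * )]

GOTO = { [F → * . F], [F → . * )], [F → . * D], [F → . * F], [F → . *] }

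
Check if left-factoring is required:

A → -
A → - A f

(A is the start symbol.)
Yes, A has productions with common prefix '-'

Left-factoring is needed when two productions for the same non-terminal
share a common prefix on the right-hand side.

Productions for A:
  A → -
  A → - A f

Found common prefix '-' in productions for A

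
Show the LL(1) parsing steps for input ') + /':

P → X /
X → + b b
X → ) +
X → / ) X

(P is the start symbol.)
LL(1) parsing maintains a stack (initially the start symbol over $) and the input. At each step: if the stack top is a terminal, match it against the current input token; if it is a non-terminal N, replace it with the RHS of M[N, lookahead] (the unique production whose predict set contains the lookahead).

Stack is shown with the top on the left.

Stack    Input    Action
------------------------
P $      ) + / $  output P → X /
X / $    ) + / $  output X → ) +
) + / $  ) + / $  match ')'
+ / $    + / $    match '+'
/ $      / $      match '/'
$        $        accept

The string is accepted.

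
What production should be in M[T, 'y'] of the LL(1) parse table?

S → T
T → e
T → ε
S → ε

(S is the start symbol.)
To find M[T, 'y'], we find productions for T where 'y' is in the predict set (PREDICT(N → α) = (FIRST(α) \ {ε}) ∪ (FOLLOW(N) if α ⇒* ε)).

Relevant sets:
  FOLLOW(T) = { $ }

T → e: PREDICT = { 'e' }
T → ε: PREDICT = { $ }

M[T, 'y'] is empty (no production applies)

Answer: Empty (error entry)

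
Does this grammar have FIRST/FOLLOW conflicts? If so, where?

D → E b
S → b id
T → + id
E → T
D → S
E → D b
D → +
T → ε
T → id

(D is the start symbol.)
Yes. E → D b with FOLLOW(E) on { 'b' }

A FIRST/FOLLOW conflict occurs when a non-terminal N has a nullable alternative N → β (β ⇒* ε) and another alternative N → α with FIRST(α) ∩ FOLLOW(N) ≠ ∅: on such a lookahead the parser cannot decide between expanding α and letting N vanish via β.

Nullable non-terminals: E, T.
FIRST sets used below: FIRST(T) = { '+', 'id', ε }, FIRST(D) = { '+', 'b', 'id' }

E: nullable alternative(s) E → T; FOLLOW(E) = { 'b' }
  E → T: FIRST \ {ε} = { '+', 'id' } — this is the only nullable alternative, skip
  E → D b: FIRST \ {ε} = { '+', 'b', 'id' } — overlaps FOLLOW(E) on { 'b' }: CONFLICT

T: nullable alternative(s) T → ε; FOLLOW(T) = { 'b' }
  T → + id: FIRST \ {ε} = { '+' } — disjoint from FOLLOW(T)
  T → ε: FIRST \ {ε} = { } — this is the only nullable alternative, skip
  T → id: FIRST \ {ε} = { 'id' } — disjoint from FOLLOW(T)

D, S have no nullable alternative, so no FIRST/FOLLOW check is needed there.

So the grammar has 1 FIRST/FOLLOW conflict (marked CONFLICT above).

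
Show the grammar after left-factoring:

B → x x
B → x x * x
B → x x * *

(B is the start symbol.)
B → x x B'
B' → ε
B' → * B''
B'' → x
B'' → *

Left-factoring transforms A → αβ₁ | αβ₂ into A → αA' and A' → β₁ | β₂
(α is the longest common prefix among the alternatives). Repeat until
no nonterminal has two alternatives with a common prefix.

Round 1: B has alternatives sharing prefix 'x x'. Introduce B': B → x x B'
  Add: B' → ε
  Add: B' → * x
  Add: B' → * *

Round 2: B' has alternatives sharing prefix '*'. Introduce B'': B' → * B''
  Add: B'' → x
  Add: B'' → *

No remaining common prefixes — done.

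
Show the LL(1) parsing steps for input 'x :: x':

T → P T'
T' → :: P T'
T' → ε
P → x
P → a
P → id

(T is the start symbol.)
LL(1) parsing maintains a stack (initially the start symbol over $) and the input. At each step: if the stack top is a terminal, match it against the current input token; if it is a non-terminal N, replace it with the RHS of M[N, lookahead] (the unique production whose predict set contains the lookahead).

Stack is shown with the top on the left.

Stack      Input     Action
---------------------------
T $        x :: x $  output T → P T'
P T' $     x :: x $  output P → x
x T' $     x :: x $  match 'x'
T' $       :: x $    output T' → :: P T'
:: P T' $  :: x $    match '::'
P T' $     x $       output P → x
x T' $     x $       match 'x'
T' $       $         output T' → ε
$          $         accept

The string is accepted.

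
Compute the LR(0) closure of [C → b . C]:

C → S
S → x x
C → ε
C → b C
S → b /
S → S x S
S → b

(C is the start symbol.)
{ [C → . S], [C → . b C], [C → .], [C → b . C], [S → . S x S], [S → . b /], [S → . b], [S → . x x] }

To compute CLOSURE, for each item [A → α.Bβ] where B is a non-terminal, add [B → .γ] for all productions B → γ; repeat for the newly added items until nothing changes.

Start with: [C → b . C]
  [C → b . C] has the dot before C: add [C → . S], [C → .], [C → . b C]
  [C → . S] has the dot before S: add [S → . x x], [S → . b /], [S → . S x S], [S → . b]
No further items can be added.

CLOSURE = { [C → . S], [C → . b C], [C → .], [C → b . C], [S → . S x S], [S → . b /], [S → . b], [S → . x x] }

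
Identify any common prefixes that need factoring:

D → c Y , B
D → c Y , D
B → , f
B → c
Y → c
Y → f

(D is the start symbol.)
Yes, D has productions with common prefix 'c Y ,'

Left-factoring is needed when two productions for the same non-terminal
share a common prefix on the right-hand side.

Productions for D:
  D → c Y , B
  D → c Y , D
Productions for B:
  B → , f
  B → c
Productions for Y:
  Y → c
  Y → f

Found common prefix 'c Y ,' in productions for D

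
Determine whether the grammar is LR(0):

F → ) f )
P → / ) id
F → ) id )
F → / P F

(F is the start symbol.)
A grammar is LR(0) if no state in the canonical LR(0) collection has:
  - both a shift item (dot before a terminal) and a complete item (shift-reduce conflict), or
  - two or more complete items (reduce-reduce conflict; the accept item [F' → F .] counts as a complete item here).

Augment with F' → F and build the canonical LR(0) collection (I0 = CLOSURE({[F' → . F]}), then GOTO on every symbol after a dot until no new states appear). It has 13 states:
  I0: { [F → . ) f )], [F → . ) id )], [F → . / P F], [F' → . F] }  — shift
  I1: { [F → ) . f )], [F → ) . id )] }  — shift
  I2: { [F → / . P F], [P → . / ) id] }  — shift
  I3: { [F' → F .] }  — accept
  I4: { [P → / . ) id] }  — shift
  I5: { [F → . ) f )], [F → . ) id )], [F → . / P F], [F → / P . F] }  — shift
  I6: { [F → / P F .] }  — reduce
  I7: { [P → / ) . id] }  — shift
  I8: { [P → / ) id .] }  — reduce
  I9: { [F → ) f . )] }  — shift
  I10: { [F → ) id . )] }  — shift
  I11: { [F → ) id ) .] }  — reduce
  I12: { [F → ) f ) .] }  — reduce

Every state is either a pure shift/goto state or contains exactly one complete item and nothing to shift — no conflicts. The grammar is LR(0).

Answer: Yes, the grammar is LR(0)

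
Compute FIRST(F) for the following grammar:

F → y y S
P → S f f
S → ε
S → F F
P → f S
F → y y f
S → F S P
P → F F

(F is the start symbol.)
{ 'y' }

To compute FIRST(F), examine every production with F on the left-hand side, reading each right-hand side left to right until a non-nullable symbol is reached.

From F → y y S:
  - y is a terminal: add 'y' and stop
From F → y y f:
  - y is a terminal: add 'y' and stop

Collecting: FIRST(F) = { 'y' }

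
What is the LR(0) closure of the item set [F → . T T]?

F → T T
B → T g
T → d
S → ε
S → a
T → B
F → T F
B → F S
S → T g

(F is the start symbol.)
To compute CLOSURE, for each item [A → α.Bβ] where B is a non-terminal, add [B → .γ] for all productions B → γ; repeat for the newly added items until nothing changes.

Start with: [F → . T T]
  [F → . T T] has the dot before T: add [T → . d], [T → . B]
  [T → . B] has the dot before B: add [B → . T g], [B → . F S]
  [B → . F S] has the dot before F: add [F → . T F]
No further items can be added.

CLOSURE = { [B → . F S], [B → . T g], [F → . T F], [F → . T T], [T → . B], [T → . d] }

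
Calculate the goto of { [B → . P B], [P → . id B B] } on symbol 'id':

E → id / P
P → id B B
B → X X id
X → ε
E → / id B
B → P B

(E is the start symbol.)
{ [B → . P B], [B → . X X id], [P → . id B B], [P → id . B B], [X → .] }

GOTO(I, 'id') = CLOSURE({ [A → αX.β] : [A → α.Xβ] ∈ I, X = 'id' })

Items with dot before 'id', with the dot advanced:
  [P → . id B B] → [P → id . B B]
Closure of the advanced items:
  [P → id . B B] has the dot before B: add [B → . X X id], [B → . P B]
  [B → . X X id] has the dot before X: add [X → .]
  [B → . P B] has the dot before P: add [P → . id B B]

GOTO = { [B → . P B], [B → . X X id], [P → . id B B], [P → id . B B], [X → .] }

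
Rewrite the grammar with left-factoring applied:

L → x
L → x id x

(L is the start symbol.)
Left-factoring transforms A → αβ₁ | αβ₂ into A → αA' and A' → β₁ | β₂
(α is the longest common prefix among the alternatives). Repeat until
no nonterminal has two alternatives with a common prefix.

Round 1: L has alternatives sharing prefix 'x'. Introduce L': L → x L'
  Add: L' → ε
  Add: L' → id x

No remaining common prefixes — done.

Resulting grammar:
L → x L'
L' → ε
L' → id x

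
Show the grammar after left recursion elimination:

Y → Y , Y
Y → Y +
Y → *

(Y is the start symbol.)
Y is directly left-recursive. The standard transformation for
  A → A α₁ | ... | A α_m | β₁ | ... | β_n
is
  A  → β₁ A' | ... | β_n A'
  A' → α₁ A' | ... | α_m A' | ε

Y → * becomes Y → * Y'
Y → Y , Y becomes Y' → , Y Y'
Y → Y + becomes Y' → + Y'
Add Y' → ε

Resulting grammar:
Y → * Y'
Y' → , Y Y'
Y' → + Y'
Y' → ε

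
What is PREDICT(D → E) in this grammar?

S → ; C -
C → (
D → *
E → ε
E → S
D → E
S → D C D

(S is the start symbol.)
{ $, '(', '*', ';' }

PREDICT(D → E) = (FIRST(RHS) \ {ε}) ∪ (FOLLOW(D) if ε ∈ FIRST(RHS), i.e. RHS ⇒* ε)
FIRST(E) = { '(', '*', ';', ε }
FIRST(E) = { '(', '*', ';', ε }
ε ∈ FIRST(E) (the right-hand side is nullable), so add FOLLOW(D) = { $, '(' }
PREDICT(D → E) = { $, '(', '*', ';' }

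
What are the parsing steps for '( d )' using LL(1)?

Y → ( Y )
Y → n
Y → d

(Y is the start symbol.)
Stack is shown with the top on the left.

Stack    Input    Action
------------------------
Y $      ( d ) $  output Y → ( Y )
( Y ) $  ( d ) $  match '('
Y ) $    d ) $    output Y → d
d ) $    d ) $    match 'd'
) $      ) $      match ')'
$        $        accept

The string is accepted.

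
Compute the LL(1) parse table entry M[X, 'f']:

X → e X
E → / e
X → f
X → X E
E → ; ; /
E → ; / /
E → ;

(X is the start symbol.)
To find M[X, 'f'], we find productions for X where 'f' is in the predict set (PREDICT(N → α) = (FIRST(α) \ {ε}) ∪ (FOLLOW(N) if α ⇒* ε)).

Relevant sets:
  FIRST(X) = { 'e', 'f' }

X → e X: PREDICT = { 'e' }
X → f: PREDICT = { 'f' }
  'f' is in predict set, so this production goes in M[X, 'f']
X → X E: PREDICT = { 'e', 'f' }
  'f' is in predict set, so this production goes in M[X, 'f']

M[X, 'f'] = X → f, X → X E  (a multiply-defined cell — the grammar is not LL(1))

Answer: X → f, X → X E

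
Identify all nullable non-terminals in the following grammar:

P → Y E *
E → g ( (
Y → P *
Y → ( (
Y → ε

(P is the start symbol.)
A non-terminal is nullable if it can derive ε (the empty string): either it has an ε-production, or it has a production whose right-hand side consists entirely of nullable non-terminals.

ε-productions: Y → ε
So Y is immediately nullable.
No further non-terminal can be added: every production for the remaining non-terminals contains a terminal or a non-nullable non-terminal.
Nullable = { 'Y' }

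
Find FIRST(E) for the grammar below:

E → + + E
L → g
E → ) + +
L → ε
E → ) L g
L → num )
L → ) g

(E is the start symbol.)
{ ')', '+' }

From E → + + E:
  - '+' is a terminal: add '+' and stop
From E → ) + +:
  - ')' is a terminal: add ')' and stop
From E → ) L g:
  - ')' is a terminal: add ')' and stop

Collecting: FIRST(E) = { ')', '+' }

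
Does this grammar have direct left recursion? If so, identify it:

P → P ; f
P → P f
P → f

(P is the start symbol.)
P → P ; f: LEFT RECURSIVE (starts with P)
P → P f: LEFT RECURSIVE (starts with P)
P → f: starts with f

The grammar has direct left recursion on: P.

Answer: Yes, P is left-recursive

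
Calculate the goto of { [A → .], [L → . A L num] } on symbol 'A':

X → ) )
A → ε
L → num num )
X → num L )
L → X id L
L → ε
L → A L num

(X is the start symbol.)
GOTO(I, 'A') = CLOSURE({ [A → αX.β] : [A → α.Xβ] ∈ I, X = 'A' })

Items with dot before 'A', with the dot advanced:
  [L → . A L num] → [L → A . L num]
Closure of the advanced items:
  [L → A . L num] has the dot before L: add [L → . num num )], [L → . X id L], [L → .], [L → . A L num]
  [L → . X id L] has the dot before X: add [X → . ) )], [X → . num L )]
  [L → . A L num] has the dot before A: add [A → .]

GOTO = { [A → .], [L → . A L num], [L → . X id L], [L → . num num )], [L → .], [L → A . L num], [X → . ) )], [X → . num L )] }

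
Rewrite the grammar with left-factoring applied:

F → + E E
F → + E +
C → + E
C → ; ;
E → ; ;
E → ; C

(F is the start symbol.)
Left-factoring transforms A → αβ₁ | αβ₂ into A → αA' and A' → β₁ | β₂
(α is the longest common prefix among the alternatives). Repeat until
no nonterminal has two alternatives with a common prefix.

Round 1: F has alternatives sharing prefix '+ E'. Introduce F': F → + E F'
  Add: F' → E
  Add: F' → +

Round 2: E has alternatives sharing prefix ';'. Introduce E': E → ; E'
  Add: E' → ;
  Add: E' → C

No remaining common prefixes — done.

Resulting grammar:
F → + E F'
F' → E
F' → +
C → + E
C → ; ;
E → ; E'
E' → ;
E' → C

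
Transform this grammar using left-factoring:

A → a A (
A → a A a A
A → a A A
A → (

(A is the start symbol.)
Left-factoring transforms A → αβ₁ | αβ₂ into A → αA' and A' → β₁ | β₂
(α is the longest common prefix among the alternatives). Repeat until
no nonterminal has two alternatives with a common prefix.

Round 1: A has alternatives sharing prefix 'a A'. Introduce A': A → a A A'
  Add: A' → (
  Add: A' → a A
  Add: A' → A

No remaining common prefixes — done.

Resulting grammar:
A → a A A'
A' → (
A' → a A
A' → A
A → (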